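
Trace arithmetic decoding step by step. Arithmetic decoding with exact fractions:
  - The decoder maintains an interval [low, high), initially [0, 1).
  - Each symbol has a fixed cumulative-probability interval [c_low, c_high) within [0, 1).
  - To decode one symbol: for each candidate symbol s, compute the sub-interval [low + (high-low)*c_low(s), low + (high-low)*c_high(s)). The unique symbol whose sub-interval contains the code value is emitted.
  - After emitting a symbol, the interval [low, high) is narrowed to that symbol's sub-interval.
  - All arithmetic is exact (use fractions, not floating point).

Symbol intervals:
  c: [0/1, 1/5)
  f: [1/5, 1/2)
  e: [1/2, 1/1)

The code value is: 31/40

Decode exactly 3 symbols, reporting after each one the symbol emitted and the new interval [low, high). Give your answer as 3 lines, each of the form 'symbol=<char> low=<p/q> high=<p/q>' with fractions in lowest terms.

Step 1: interval [0/1, 1/1), width = 1/1 - 0/1 = 1/1
  'c': [0/1 + 1/1*0/1, 0/1 + 1/1*1/5) = [0/1, 1/5)
  'f': [0/1 + 1/1*1/5, 0/1 + 1/1*1/2) = [1/5, 1/2)
  'e': [0/1 + 1/1*1/2, 0/1 + 1/1*1/1) = [1/2, 1/1) <- contains code 31/40
  emit 'e', narrow to [1/2, 1/1)
Step 2: interval [1/2, 1/1), width = 1/1 - 1/2 = 1/2
  'c': [1/2 + 1/2*0/1, 1/2 + 1/2*1/5) = [1/2, 3/5)
  'f': [1/2 + 1/2*1/5, 1/2 + 1/2*1/2) = [3/5, 3/4)
  'e': [1/2 + 1/2*1/2, 1/2 + 1/2*1/1) = [3/4, 1/1) <- contains code 31/40
  emit 'e', narrow to [3/4, 1/1)
Step 3: interval [3/4, 1/1), width = 1/1 - 3/4 = 1/4
  'c': [3/4 + 1/4*0/1, 3/4 + 1/4*1/5) = [3/4, 4/5) <- contains code 31/40
  'f': [3/4 + 1/4*1/5, 3/4 + 1/4*1/2) = [4/5, 7/8)
  'e': [3/4 + 1/4*1/2, 3/4 + 1/4*1/1) = [7/8, 1/1)
  emit 'c', narrow to [3/4, 4/5)

Answer: symbol=e low=1/2 high=1/1
symbol=e low=3/4 high=1/1
symbol=c low=3/4 high=4/5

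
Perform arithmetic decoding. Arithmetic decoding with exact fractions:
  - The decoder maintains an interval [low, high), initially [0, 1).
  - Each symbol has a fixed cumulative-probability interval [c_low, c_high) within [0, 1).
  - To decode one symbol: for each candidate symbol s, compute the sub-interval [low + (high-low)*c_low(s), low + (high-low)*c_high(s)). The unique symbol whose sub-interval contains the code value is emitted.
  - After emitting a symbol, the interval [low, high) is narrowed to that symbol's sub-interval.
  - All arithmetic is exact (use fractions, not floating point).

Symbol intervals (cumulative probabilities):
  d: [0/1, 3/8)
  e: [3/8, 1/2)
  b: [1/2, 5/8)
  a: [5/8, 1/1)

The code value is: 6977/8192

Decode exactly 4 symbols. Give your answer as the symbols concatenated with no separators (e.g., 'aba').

Step 1: interval [0/1, 1/1), width = 1/1 - 0/1 = 1/1
  'd': [0/1 + 1/1*0/1, 0/1 + 1/1*3/8) = [0/1, 3/8)
  'e': [0/1 + 1/1*3/8, 0/1 + 1/1*1/2) = [3/8, 1/2)
  'b': [0/1 + 1/1*1/2, 0/1 + 1/1*5/8) = [1/2, 5/8)
  'a': [0/1 + 1/1*5/8, 0/1 + 1/1*1/1) = [5/8, 1/1) <- contains code 6977/8192
  emit 'a', narrow to [5/8, 1/1)
Step 2: interval [5/8, 1/1), width = 1/1 - 5/8 = 3/8
  'd': [5/8 + 3/8*0/1, 5/8 + 3/8*3/8) = [5/8, 49/64)
  'e': [5/8 + 3/8*3/8, 5/8 + 3/8*1/2) = [49/64, 13/16)
  'b': [5/8 + 3/8*1/2, 5/8 + 3/8*5/8) = [13/16, 55/64) <- contains code 6977/8192
  'a': [5/8 + 3/8*5/8, 5/8 + 3/8*1/1) = [55/64, 1/1)
  emit 'b', narrow to [13/16, 55/64)
Step 3: interval [13/16, 55/64), width = 55/64 - 13/16 = 3/64
  'd': [13/16 + 3/64*0/1, 13/16 + 3/64*3/8) = [13/16, 425/512)
  'e': [13/16 + 3/64*3/8, 13/16 + 3/64*1/2) = [425/512, 107/128)
  'b': [13/16 + 3/64*1/2, 13/16 + 3/64*5/8) = [107/128, 431/512)
  'a': [13/16 + 3/64*5/8, 13/16 + 3/64*1/1) = [431/512, 55/64) <- contains code 6977/8192
  emit 'a', narrow to [431/512, 55/64)
Step 4: interval [431/512, 55/64), width = 55/64 - 431/512 = 9/512
  'd': [431/512 + 9/512*0/1, 431/512 + 9/512*3/8) = [431/512, 3475/4096)
  'e': [431/512 + 9/512*3/8, 431/512 + 9/512*1/2) = [3475/4096, 871/1024)
  'b': [431/512 + 9/512*1/2, 431/512 + 9/512*5/8) = [871/1024, 3493/4096) <- contains code 6977/8192
  'a': [431/512 + 9/512*5/8, 431/512 + 9/512*1/1) = [3493/4096, 55/64)
  emit 'b', narrow to [871/1024, 3493/4096)

Answer: abab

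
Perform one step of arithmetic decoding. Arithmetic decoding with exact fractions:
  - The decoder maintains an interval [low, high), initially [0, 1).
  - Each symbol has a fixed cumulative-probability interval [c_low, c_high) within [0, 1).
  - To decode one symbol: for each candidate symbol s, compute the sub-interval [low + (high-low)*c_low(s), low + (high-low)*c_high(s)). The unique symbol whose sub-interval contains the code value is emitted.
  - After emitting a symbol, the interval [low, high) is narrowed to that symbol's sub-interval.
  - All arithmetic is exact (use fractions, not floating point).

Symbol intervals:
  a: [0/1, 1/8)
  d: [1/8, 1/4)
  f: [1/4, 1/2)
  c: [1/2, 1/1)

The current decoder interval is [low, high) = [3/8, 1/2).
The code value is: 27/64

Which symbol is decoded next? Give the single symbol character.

Interval width = high − low = 1/2 − 3/8 = 1/8
Scaled code = (code − low) / width = (27/64 − 3/8) / 1/8 = 3/8
  a: [0/1, 1/8) 
  d: [1/8, 1/4) 
  f: [1/4, 1/2) ← scaled code falls here ✓
  c: [1/2, 1/1) 

Answer: f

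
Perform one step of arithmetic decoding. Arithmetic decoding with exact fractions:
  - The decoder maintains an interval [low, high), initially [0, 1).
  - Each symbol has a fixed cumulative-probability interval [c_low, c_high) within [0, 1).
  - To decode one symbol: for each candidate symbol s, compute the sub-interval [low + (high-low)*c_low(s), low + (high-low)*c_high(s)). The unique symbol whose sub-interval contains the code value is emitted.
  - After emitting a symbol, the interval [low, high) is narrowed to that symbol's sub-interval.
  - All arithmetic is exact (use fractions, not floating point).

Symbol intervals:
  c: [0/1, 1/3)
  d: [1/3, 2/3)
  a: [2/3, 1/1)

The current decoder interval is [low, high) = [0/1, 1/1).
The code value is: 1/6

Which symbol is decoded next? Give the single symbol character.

Interval width = high − low = 1/1 − 0/1 = 1/1
Scaled code = (code − low) / width = (1/6 − 0/1) / 1/1 = 1/6
  c: [0/1, 1/3) ← scaled code falls here ✓
  d: [1/3, 2/3) 
  a: [2/3, 1/1) 

Answer: c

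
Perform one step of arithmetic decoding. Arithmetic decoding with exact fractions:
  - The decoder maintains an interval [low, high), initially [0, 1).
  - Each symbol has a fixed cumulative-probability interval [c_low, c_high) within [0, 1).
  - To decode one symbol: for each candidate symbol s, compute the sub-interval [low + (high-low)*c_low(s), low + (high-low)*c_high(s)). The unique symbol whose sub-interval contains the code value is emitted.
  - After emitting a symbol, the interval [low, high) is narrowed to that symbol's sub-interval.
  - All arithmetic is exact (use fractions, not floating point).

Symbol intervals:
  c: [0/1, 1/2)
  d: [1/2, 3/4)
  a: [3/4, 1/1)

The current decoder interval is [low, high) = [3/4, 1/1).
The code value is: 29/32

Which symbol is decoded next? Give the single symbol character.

Interval width = high − low = 1/1 − 3/4 = 1/4
Scaled code = (code − low) / width = (29/32 − 3/4) / 1/4 = 5/8
  c: [0/1, 1/2) 
  d: [1/2, 3/4) ← scaled code falls here ✓
  a: [3/4, 1/1) 

Answer: d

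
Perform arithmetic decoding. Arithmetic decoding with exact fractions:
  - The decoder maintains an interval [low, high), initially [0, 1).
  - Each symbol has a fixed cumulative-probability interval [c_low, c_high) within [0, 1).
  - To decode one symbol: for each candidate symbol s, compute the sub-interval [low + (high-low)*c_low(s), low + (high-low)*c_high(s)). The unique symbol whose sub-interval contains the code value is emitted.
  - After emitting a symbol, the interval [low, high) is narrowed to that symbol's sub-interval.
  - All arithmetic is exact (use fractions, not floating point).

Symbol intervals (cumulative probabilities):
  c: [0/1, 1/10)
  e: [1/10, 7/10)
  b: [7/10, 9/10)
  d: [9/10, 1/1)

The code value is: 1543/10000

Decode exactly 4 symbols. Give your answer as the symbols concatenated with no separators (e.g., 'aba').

Step 1: interval [0/1, 1/1), width = 1/1 - 0/1 = 1/1
  'c': [0/1 + 1/1*0/1, 0/1 + 1/1*1/10) = [0/1, 1/10)
  'e': [0/1 + 1/1*1/10, 0/1 + 1/1*7/10) = [1/10, 7/10) <- contains code 1543/10000
  'b': [0/1 + 1/1*7/10, 0/1 + 1/1*9/10) = [7/10, 9/10)
  'd': [0/1 + 1/1*9/10, 0/1 + 1/1*1/1) = [9/10, 1/1)
  emit 'e', narrow to [1/10, 7/10)
Step 2: interval [1/10, 7/10), width = 7/10 - 1/10 = 3/5
  'c': [1/10 + 3/5*0/1, 1/10 + 3/5*1/10) = [1/10, 4/25) <- contains code 1543/10000
  'e': [1/10 + 3/5*1/10, 1/10 + 3/5*7/10) = [4/25, 13/25)
  'b': [1/10 + 3/5*7/10, 1/10 + 3/5*9/10) = [13/25, 16/25)
  'd': [1/10 + 3/5*9/10, 1/10 + 3/5*1/1) = [16/25, 7/10)
  emit 'c', narrow to [1/10, 4/25)
Step 3: interval [1/10, 4/25), width = 4/25 - 1/10 = 3/50
  'c': [1/10 + 3/50*0/1, 1/10 + 3/50*1/10) = [1/10, 53/500)
  'e': [1/10 + 3/50*1/10, 1/10 + 3/50*7/10) = [53/500, 71/500)
  'b': [1/10 + 3/50*7/10, 1/10 + 3/50*9/10) = [71/500, 77/500)
  'd': [1/10 + 3/50*9/10, 1/10 + 3/50*1/1) = [77/500, 4/25) <- contains code 1543/10000
  emit 'd', narrow to [77/500, 4/25)
Step 4: interval [77/500, 4/25), width = 4/25 - 77/500 = 3/500
  'c': [77/500 + 3/500*0/1, 77/500 + 3/500*1/10) = [77/500, 773/5000) <- contains code 1543/10000
  'e': [77/500 + 3/500*1/10, 77/500 + 3/500*7/10) = [773/5000, 791/5000)
  'b': [77/500 + 3/500*7/10, 77/500 + 3/500*9/10) = [791/5000, 797/5000)
  'd': [77/500 + 3/500*9/10, 77/500 + 3/500*1/1) = [797/5000, 4/25)
  emit 'c', narrow to [77/500, 773/5000)

Answer: ecdc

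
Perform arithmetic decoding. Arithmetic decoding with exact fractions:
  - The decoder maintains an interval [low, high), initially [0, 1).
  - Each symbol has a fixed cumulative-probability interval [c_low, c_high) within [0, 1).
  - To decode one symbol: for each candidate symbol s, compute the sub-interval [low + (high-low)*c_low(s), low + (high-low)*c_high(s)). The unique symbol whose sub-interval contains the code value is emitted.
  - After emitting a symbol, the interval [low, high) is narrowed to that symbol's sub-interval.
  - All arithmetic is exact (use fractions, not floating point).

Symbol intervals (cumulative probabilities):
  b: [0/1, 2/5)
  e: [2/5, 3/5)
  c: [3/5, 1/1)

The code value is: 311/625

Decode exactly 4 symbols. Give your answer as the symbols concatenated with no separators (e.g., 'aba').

Step 1: interval [0/1, 1/1), width = 1/1 - 0/1 = 1/1
  'b': [0/1 + 1/1*0/1, 0/1 + 1/1*2/5) = [0/1, 2/5)
  'e': [0/1 + 1/1*2/5, 0/1 + 1/1*3/5) = [2/5, 3/5) <- contains code 311/625
  'c': [0/1 + 1/1*3/5, 0/1 + 1/1*1/1) = [3/5, 1/1)
  emit 'e', narrow to [2/5, 3/5)
Step 2: interval [2/5, 3/5), width = 3/5 - 2/5 = 1/5
  'b': [2/5 + 1/5*0/1, 2/5 + 1/5*2/5) = [2/5, 12/25)
  'e': [2/5 + 1/5*2/5, 2/5 + 1/5*3/5) = [12/25, 13/25) <- contains code 311/625
  'c': [2/5 + 1/5*3/5, 2/5 + 1/5*1/1) = [13/25, 3/5)
  emit 'e', narrow to [12/25, 13/25)
Step 3: interval [12/25, 13/25), width = 13/25 - 12/25 = 1/25
  'b': [12/25 + 1/25*0/1, 12/25 + 1/25*2/5) = [12/25, 62/125)
  'e': [12/25 + 1/25*2/5, 12/25 + 1/25*3/5) = [62/125, 63/125) <- contains code 311/625
  'c': [12/25 + 1/25*3/5, 12/25 + 1/25*1/1) = [63/125, 13/25)
  emit 'e', narrow to [62/125, 63/125)
Step 4: interval [62/125, 63/125), width = 63/125 - 62/125 = 1/125
  'b': [62/125 + 1/125*0/1, 62/125 + 1/125*2/5) = [62/125, 312/625) <- contains code 311/625
  'e': [62/125 + 1/125*2/5, 62/125 + 1/125*3/5) = [312/625, 313/625)
  'c': [62/125 + 1/125*3/5, 62/125 + 1/125*1/1) = [313/625, 63/125)
  emit 'b', narrow to [62/125, 312/625)

Answer: eeeb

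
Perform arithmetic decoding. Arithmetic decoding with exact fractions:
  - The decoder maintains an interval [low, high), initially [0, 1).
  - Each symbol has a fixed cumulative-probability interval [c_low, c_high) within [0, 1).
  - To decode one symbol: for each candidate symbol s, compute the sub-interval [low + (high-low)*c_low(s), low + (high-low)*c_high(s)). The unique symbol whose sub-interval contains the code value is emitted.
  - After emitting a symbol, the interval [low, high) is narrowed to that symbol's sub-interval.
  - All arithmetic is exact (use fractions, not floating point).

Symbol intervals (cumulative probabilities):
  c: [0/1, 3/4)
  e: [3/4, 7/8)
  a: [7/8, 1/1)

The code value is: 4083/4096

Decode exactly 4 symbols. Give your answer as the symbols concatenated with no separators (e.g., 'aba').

Answer: aaec

Derivation:
Step 1: interval [0/1, 1/1), width = 1/1 - 0/1 = 1/1
  'c': [0/1 + 1/1*0/1, 0/1 + 1/1*3/4) = [0/1, 3/4)
  'e': [0/1 + 1/1*3/4, 0/1 + 1/1*7/8) = [3/4, 7/8)
  'a': [0/1 + 1/1*7/8, 0/1 + 1/1*1/1) = [7/8, 1/1) <- contains code 4083/4096
  emit 'a', narrow to [7/8, 1/1)
Step 2: interval [7/8, 1/1), width = 1/1 - 7/8 = 1/8
  'c': [7/8 + 1/8*0/1, 7/8 + 1/8*3/4) = [7/8, 31/32)
  'e': [7/8 + 1/8*3/4, 7/8 + 1/8*7/8) = [31/32, 63/64)
  'a': [7/8 + 1/8*7/8, 7/8 + 1/8*1/1) = [63/64, 1/1) <- contains code 4083/4096
  emit 'a', narrow to [63/64, 1/1)
Step 3: interval [63/64, 1/1), width = 1/1 - 63/64 = 1/64
  'c': [63/64 + 1/64*0/1, 63/64 + 1/64*3/4) = [63/64, 255/256)
  'e': [63/64 + 1/64*3/4, 63/64 + 1/64*7/8) = [255/256, 511/512) <- contains code 4083/4096
  'a': [63/64 + 1/64*7/8, 63/64 + 1/64*1/1) = [511/512, 1/1)
  emit 'e', narrow to [255/256, 511/512)
Step 4: interval [255/256, 511/512), width = 511/512 - 255/256 = 1/512
  'c': [255/256 + 1/512*0/1, 255/256 + 1/512*3/4) = [255/256, 2043/2048) <- contains code 4083/4096
  'e': [255/256 + 1/512*3/4, 255/256 + 1/512*7/8) = [2043/2048, 4087/4096)
  'a': [255/256 + 1/512*7/8, 255/256 + 1/512*1/1) = [4087/4096, 511/512)
  emit 'c', narrow to [255/256, 2043/2048)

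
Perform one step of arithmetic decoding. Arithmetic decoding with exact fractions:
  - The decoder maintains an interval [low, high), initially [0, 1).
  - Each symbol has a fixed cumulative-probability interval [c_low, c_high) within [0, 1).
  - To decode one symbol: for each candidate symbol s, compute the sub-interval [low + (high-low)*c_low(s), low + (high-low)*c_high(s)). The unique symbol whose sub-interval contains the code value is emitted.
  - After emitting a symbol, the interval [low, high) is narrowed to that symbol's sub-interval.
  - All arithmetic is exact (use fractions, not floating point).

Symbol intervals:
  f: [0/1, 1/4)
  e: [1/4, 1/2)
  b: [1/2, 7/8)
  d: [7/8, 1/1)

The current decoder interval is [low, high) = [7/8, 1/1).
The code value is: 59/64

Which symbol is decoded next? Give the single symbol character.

Answer: e

Derivation:
Interval width = high − low = 1/1 − 7/8 = 1/8
Scaled code = (code − low) / width = (59/64 − 7/8) / 1/8 = 3/8
  f: [0/1, 1/4) 
  e: [1/4, 1/2) ← scaled code falls here ✓
  b: [1/2, 7/8) 
  d: [7/8, 1/1) 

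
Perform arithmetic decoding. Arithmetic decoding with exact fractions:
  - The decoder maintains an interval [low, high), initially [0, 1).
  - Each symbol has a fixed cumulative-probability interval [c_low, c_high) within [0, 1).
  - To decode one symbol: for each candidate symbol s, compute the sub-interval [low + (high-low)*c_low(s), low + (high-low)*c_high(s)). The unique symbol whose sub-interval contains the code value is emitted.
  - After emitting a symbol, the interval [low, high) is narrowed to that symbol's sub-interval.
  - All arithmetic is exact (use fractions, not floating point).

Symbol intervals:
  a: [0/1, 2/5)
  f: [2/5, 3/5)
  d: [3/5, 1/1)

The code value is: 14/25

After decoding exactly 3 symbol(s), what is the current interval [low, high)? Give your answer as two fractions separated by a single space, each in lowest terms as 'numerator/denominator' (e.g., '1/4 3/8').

Answer: 69/125 71/125

Derivation:
Step 1: interval [0/1, 1/1), width = 1/1 - 0/1 = 1/1
  'a': [0/1 + 1/1*0/1, 0/1 + 1/1*2/5) = [0/1, 2/5)
  'f': [0/1 + 1/1*2/5, 0/1 + 1/1*3/5) = [2/5, 3/5) <- contains code 14/25
  'd': [0/1 + 1/1*3/5, 0/1 + 1/1*1/1) = [3/5, 1/1)
  emit 'f', narrow to [2/5, 3/5)
Step 2: interval [2/5, 3/5), width = 3/5 - 2/5 = 1/5
  'a': [2/5 + 1/5*0/1, 2/5 + 1/5*2/5) = [2/5, 12/25)
  'f': [2/5 + 1/5*2/5, 2/5 + 1/5*3/5) = [12/25, 13/25)
  'd': [2/5 + 1/5*3/5, 2/5 + 1/5*1/1) = [13/25, 3/5) <- contains code 14/25
  emit 'd', narrow to [13/25, 3/5)
Step 3: interval [13/25, 3/5), width = 3/5 - 13/25 = 2/25
  'a': [13/25 + 2/25*0/1, 13/25 + 2/25*2/5) = [13/25, 69/125)
  'f': [13/25 + 2/25*2/5, 13/25 + 2/25*3/5) = [69/125, 71/125) <- contains code 14/25
  'd': [13/25 + 2/25*3/5, 13/25 + 2/25*1/1) = [71/125, 3/5)
  emit 'f', narrow to [69/125, 71/125)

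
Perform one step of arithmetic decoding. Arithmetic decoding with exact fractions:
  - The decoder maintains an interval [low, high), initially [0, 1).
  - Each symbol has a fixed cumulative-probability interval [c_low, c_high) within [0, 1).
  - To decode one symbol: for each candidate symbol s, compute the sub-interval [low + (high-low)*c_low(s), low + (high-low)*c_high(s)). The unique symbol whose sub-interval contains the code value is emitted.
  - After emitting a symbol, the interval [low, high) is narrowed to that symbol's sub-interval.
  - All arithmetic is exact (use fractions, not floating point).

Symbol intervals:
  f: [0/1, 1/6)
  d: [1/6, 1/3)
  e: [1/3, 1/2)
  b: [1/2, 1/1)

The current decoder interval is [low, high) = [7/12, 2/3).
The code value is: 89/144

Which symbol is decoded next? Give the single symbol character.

Interval width = high − low = 2/3 − 7/12 = 1/12
Scaled code = (code − low) / width = (89/144 − 7/12) / 1/12 = 5/12
  f: [0/1, 1/6) 
  d: [1/6, 1/3) 
  e: [1/3, 1/2) ← scaled code falls here ✓
  b: [1/2, 1/1) 

Answer: e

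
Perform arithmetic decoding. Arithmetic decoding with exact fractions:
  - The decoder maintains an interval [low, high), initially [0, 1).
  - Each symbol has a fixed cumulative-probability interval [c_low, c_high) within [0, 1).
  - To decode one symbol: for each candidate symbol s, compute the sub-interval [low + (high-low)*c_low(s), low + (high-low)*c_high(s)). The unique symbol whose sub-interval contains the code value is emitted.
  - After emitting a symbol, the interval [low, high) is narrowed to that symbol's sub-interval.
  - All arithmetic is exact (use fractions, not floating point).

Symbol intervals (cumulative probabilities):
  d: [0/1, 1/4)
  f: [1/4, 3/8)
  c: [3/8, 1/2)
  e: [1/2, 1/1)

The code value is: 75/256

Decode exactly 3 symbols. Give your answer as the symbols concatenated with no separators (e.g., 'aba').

Step 1: interval [0/1, 1/1), width = 1/1 - 0/1 = 1/1
  'd': [0/1 + 1/1*0/1, 0/1 + 1/1*1/4) = [0/1, 1/4)
  'f': [0/1 + 1/1*1/4, 0/1 + 1/1*3/8) = [1/4, 3/8) <- contains code 75/256
  'c': [0/1 + 1/1*3/8, 0/1 + 1/1*1/2) = [3/8, 1/2)
  'e': [0/1 + 1/1*1/2, 0/1 + 1/1*1/1) = [1/2, 1/1)
  emit 'f', narrow to [1/4, 3/8)
Step 2: interval [1/4, 3/8), width = 3/8 - 1/4 = 1/8
  'd': [1/4 + 1/8*0/1, 1/4 + 1/8*1/4) = [1/4, 9/32)
  'f': [1/4 + 1/8*1/4, 1/4 + 1/8*3/8) = [9/32, 19/64) <- contains code 75/256
  'c': [1/4 + 1/8*3/8, 1/4 + 1/8*1/2) = [19/64, 5/16)
  'e': [1/4 + 1/8*1/2, 1/4 + 1/8*1/1) = [5/16, 3/8)
  emit 'f', narrow to [9/32, 19/64)
Step 3: interval [9/32, 19/64), width = 19/64 - 9/32 = 1/64
  'd': [9/32 + 1/64*0/1, 9/32 + 1/64*1/4) = [9/32, 73/256)
  'f': [9/32 + 1/64*1/4, 9/32 + 1/64*3/8) = [73/256, 147/512)
  'c': [9/32 + 1/64*3/8, 9/32 + 1/64*1/2) = [147/512, 37/128)
  'e': [9/32 + 1/64*1/2, 9/32 + 1/64*1/1) = [37/128, 19/64) <- contains code 75/256
  emit 'e', narrow to [37/128, 19/64)

Answer: ffe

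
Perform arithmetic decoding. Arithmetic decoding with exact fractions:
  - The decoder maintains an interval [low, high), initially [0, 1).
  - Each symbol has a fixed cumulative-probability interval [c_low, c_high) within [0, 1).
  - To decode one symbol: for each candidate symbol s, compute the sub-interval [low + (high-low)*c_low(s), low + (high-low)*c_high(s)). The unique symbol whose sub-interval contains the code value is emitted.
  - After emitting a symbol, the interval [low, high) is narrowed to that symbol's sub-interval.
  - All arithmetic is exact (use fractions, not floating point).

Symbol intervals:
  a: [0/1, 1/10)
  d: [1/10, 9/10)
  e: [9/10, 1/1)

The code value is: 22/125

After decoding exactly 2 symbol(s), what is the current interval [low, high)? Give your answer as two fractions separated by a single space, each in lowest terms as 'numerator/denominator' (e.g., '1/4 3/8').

Step 1: interval [0/1, 1/1), width = 1/1 - 0/1 = 1/1
  'a': [0/1 + 1/1*0/1, 0/1 + 1/1*1/10) = [0/1, 1/10)
  'd': [0/1 + 1/1*1/10, 0/1 + 1/1*9/10) = [1/10, 9/10) <- contains code 22/125
  'e': [0/1 + 1/1*9/10, 0/1 + 1/1*1/1) = [9/10, 1/1)
  emit 'd', narrow to [1/10, 9/10)
Step 2: interval [1/10, 9/10), width = 9/10 - 1/10 = 4/5
  'a': [1/10 + 4/5*0/1, 1/10 + 4/5*1/10) = [1/10, 9/50) <- contains code 22/125
  'd': [1/10 + 4/5*1/10, 1/10 + 4/5*9/10) = [9/50, 41/50)
  'e': [1/10 + 4/5*9/10, 1/10 + 4/5*1/1) = [41/50, 9/10)
  emit 'a', narrow to [1/10, 9/50)

Answer: 1/10 9/50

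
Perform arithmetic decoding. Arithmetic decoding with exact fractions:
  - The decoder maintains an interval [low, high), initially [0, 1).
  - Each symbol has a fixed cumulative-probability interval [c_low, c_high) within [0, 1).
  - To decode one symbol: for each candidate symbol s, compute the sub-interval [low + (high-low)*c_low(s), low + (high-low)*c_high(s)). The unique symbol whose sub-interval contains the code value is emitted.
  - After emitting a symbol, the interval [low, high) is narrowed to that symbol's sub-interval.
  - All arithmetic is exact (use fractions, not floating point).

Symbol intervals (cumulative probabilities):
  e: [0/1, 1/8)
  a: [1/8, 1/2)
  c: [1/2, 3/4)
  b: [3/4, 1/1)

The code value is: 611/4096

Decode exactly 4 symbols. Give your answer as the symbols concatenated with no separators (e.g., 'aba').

Answer: aece

Derivation:
Step 1: interval [0/1, 1/1), width = 1/1 - 0/1 = 1/1
  'e': [0/1 + 1/1*0/1, 0/1 + 1/1*1/8) = [0/1, 1/8)
  'a': [0/1 + 1/1*1/8, 0/1 + 1/1*1/2) = [1/8, 1/2) <- contains code 611/4096
  'c': [0/1 + 1/1*1/2, 0/1 + 1/1*3/4) = [1/2, 3/4)
  'b': [0/1 + 1/1*3/4, 0/1 + 1/1*1/1) = [3/4, 1/1)
  emit 'a', narrow to [1/8, 1/2)
Step 2: interval [1/8, 1/2), width = 1/2 - 1/8 = 3/8
  'e': [1/8 + 3/8*0/1, 1/8 + 3/8*1/8) = [1/8, 11/64) <- contains code 611/4096
  'a': [1/8 + 3/8*1/8, 1/8 + 3/8*1/2) = [11/64, 5/16)
  'c': [1/8 + 3/8*1/2, 1/8 + 3/8*3/4) = [5/16, 13/32)
  'b': [1/8 + 3/8*3/4, 1/8 + 3/8*1/1) = [13/32, 1/2)
  emit 'e', narrow to [1/8, 11/64)
Step 3: interval [1/8, 11/64), width = 11/64 - 1/8 = 3/64
  'e': [1/8 + 3/64*0/1, 1/8 + 3/64*1/8) = [1/8, 67/512)
  'a': [1/8 + 3/64*1/8, 1/8 + 3/64*1/2) = [67/512, 19/128)
  'c': [1/8 + 3/64*1/2, 1/8 + 3/64*3/4) = [19/128, 41/256) <- contains code 611/4096
  'b': [1/8 + 3/64*3/4, 1/8 + 3/64*1/1) = [41/256, 11/64)
  emit 'c', narrow to [19/128, 41/256)
Step 4: interval [19/128, 41/256), width = 41/256 - 19/128 = 3/256
  'e': [19/128 + 3/256*0/1, 19/128 + 3/256*1/8) = [19/128, 307/2048) <- contains code 611/4096
  'a': [19/128 + 3/256*1/8, 19/128 + 3/256*1/2) = [307/2048, 79/512)
  'c': [19/128 + 3/256*1/2, 19/128 + 3/256*3/4) = [79/512, 161/1024)
  'b': [19/128 + 3/256*3/4, 19/128 + 3/256*1/1) = [161/1024, 41/256)
  emit 'e', narrow to [19/128, 307/2048)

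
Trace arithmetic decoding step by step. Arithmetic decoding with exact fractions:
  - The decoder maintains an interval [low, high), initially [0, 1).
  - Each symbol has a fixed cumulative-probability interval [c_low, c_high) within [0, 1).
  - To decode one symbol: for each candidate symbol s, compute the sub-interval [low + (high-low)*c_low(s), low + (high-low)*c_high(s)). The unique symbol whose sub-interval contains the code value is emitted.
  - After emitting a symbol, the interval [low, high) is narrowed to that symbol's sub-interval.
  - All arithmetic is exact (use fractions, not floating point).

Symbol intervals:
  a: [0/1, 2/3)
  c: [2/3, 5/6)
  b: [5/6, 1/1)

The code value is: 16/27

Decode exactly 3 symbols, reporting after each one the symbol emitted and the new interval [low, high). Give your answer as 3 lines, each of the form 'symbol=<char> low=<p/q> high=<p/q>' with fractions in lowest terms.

Answer: symbol=a low=0/1 high=2/3
symbol=b low=5/9 high=2/3
symbol=a low=5/9 high=17/27

Derivation:
Step 1: interval [0/1, 1/1), width = 1/1 - 0/1 = 1/1
  'a': [0/1 + 1/1*0/1, 0/1 + 1/1*2/3) = [0/1, 2/3) <- contains code 16/27
  'c': [0/1 + 1/1*2/3, 0/1 + 1/1*5/6) = [2/3, 5/6)
  'b': [0/1 + 1/1*5/6, 0/1 + 1/1*1/1) = [5/6, 1/1)
  emit 'a', narrow to [0/1, 2/3)
Step 2: interval [0/1, 2/3), width = 2/3 - 0/1 = 2/3
  'a': [0/1 + 2/3*0/1, 0/1 + 2/3*2/3) = [0/1, 4/9)
  'c': [0/1 + 2/3*2/3, 0/1 + 2/3*5/6) = [4/9, 5/9)
  'b': [0/1 + 2/3*5/6, 0/1 + 2/3*1/1) = [5/9, 2/3) <- contains code 16/27
  emit 'b', narrow to [5/9, 2/3)
Step 3: interval [5/9, 2/3), width = 2/3 - 5/9 = 1/9
  'a': [5/9 + 1/9*0/1, 5/9 + 1/9*2/3) = [5/9, 17/27) <- contains code 16/27
  'c': [5/9 + 1/9*2/3, 5/9 + 1/9*5/6) = [17/27, 35/54)
  'b': [5/9 + 1/9*5/6, 5/9 + 1/9*1/1) = [35/54, 2/3)
  emit 'a', narrow to [5/9, 17/27)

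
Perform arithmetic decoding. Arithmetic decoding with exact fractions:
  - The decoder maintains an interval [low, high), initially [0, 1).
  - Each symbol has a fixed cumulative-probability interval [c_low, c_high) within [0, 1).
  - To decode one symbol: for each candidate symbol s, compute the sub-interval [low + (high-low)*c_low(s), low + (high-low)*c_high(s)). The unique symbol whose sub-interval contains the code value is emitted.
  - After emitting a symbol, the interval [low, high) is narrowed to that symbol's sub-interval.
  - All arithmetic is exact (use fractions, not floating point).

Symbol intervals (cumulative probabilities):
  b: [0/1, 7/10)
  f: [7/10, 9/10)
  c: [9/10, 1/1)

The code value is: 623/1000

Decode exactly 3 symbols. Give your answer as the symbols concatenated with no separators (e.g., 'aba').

Step 1: interval [0/1, 1/1), width = 1/1 - 0/1 = 1/1
  'b': [0/1 + 1/1*0/1, 0/1 + 1/1*7/10) = [0/1, 7/10) <- contains code 623/1000
  'f': [0/1 + 1/1*7/10, 0/1 + 1/1*9/10) = [7/10, 9/10)
  'c': [0/1 + 1/1*9/10, 0/1 + 1/1*1/1) = [9/10, 1/1)
  emit 'b', narrow to [0/1, 7/10)
Step 2: interval [0/1, 7/10), width = 7/10 - 0/1 = 7/10
  'b': [0/1 + 7/10*0/1, 0/1 + 7/10*7/10) = [0/1, 49/100)
  'f': [0/1 + 7/10*7/10, 0/1 + 7/10*9/10) = [49/100, 63/100) <- contains code 623/1000
  'c': [0/1 + 7/10*9/10, 0/1 + 7/10*1/1) = [63/100, 7/10)
  emit 'f', narrow to [49/100, 63/100)
Step 3: interval [49/100, 63/100), width = 63/100 - 49/100 = 7/50
  'b': [49/100 + 7/50*0/1, 49/100 + 7/50*7/10) = [49/100, 147/250)
  'f': [49/100 + 7/50*7/10, 49/100 + 7/50*9/10) = [147/250, 77/125)
  'c': [49/100 + 7/50*9/10, 49/100 + 7/50*1/1) = [77/125, 63/100) <- contains code 623/1000
  emit 'c', narrow to [77/125, 63/100)

Answer: bfc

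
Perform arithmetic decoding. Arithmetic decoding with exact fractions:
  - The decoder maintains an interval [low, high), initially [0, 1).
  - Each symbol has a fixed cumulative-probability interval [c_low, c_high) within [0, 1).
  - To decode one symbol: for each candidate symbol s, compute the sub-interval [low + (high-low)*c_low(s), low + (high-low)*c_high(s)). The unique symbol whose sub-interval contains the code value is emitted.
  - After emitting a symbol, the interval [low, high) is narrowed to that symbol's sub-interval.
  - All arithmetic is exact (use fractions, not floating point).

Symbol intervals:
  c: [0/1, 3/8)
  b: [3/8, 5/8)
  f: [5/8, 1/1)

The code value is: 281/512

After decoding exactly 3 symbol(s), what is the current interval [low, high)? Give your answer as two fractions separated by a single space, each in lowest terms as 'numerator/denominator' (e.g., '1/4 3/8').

Answer: 17/32 145/256

Derivation:
Step 1: interval [0/1, 1/1), width = 1/1 - 0/1 = 1/1
  'c': [0/1 + 1/1*0/1, 0/1 + 1/1*3/8) = [0/1, 3/8)
  'b': [0/1 + 1/1*3/8, 0/1 + 1/1*5/8) = [3/8, 5/8) <- contains code 281/512
  'f': [0/1 + 1/1*5/8, 0/1 + 1/1*1/1) = [5/8, 1/1)
  emit 'b', narrow to [3/8, 5/8)
Step 2: interval [3/8, 5/8), width = 5/8 - 3/8 = 1/4
  'c': [3/8 + 1/4*0/1, 3/8 + 1/4*3/8) = [3/8, 15/32)
  'b': [3/8 + 1/4*3/8, 3/8 + 1/4*5/8) = [15/32, 17/32)
  'f': [3/8 + 1/4*5/8, 3/8 + 1/4*1/1) = [17/32, 5/8) <- contains code 281/512
  emit 'f', narrow to [17/32, 5/8)
Step 3: interval [17/32, 5/8), width = 5/8 - 17/32 = 3/32
  'c': [17/32 + 3/32*0/1, 17/32 + 3/32*3/8) = [17/32, 145/256) <- contains code 281/512
  'b': [17/32 + 3/32*3/8, 17/32 + 3/32*5/8) = [145/256, 151/256)
  'f': [17/32 + 3/32*5/8, 17/32 + 3/32*1/1) = [151/256, 5/8)
  emit 'c', narrow to [17/32, 145/256)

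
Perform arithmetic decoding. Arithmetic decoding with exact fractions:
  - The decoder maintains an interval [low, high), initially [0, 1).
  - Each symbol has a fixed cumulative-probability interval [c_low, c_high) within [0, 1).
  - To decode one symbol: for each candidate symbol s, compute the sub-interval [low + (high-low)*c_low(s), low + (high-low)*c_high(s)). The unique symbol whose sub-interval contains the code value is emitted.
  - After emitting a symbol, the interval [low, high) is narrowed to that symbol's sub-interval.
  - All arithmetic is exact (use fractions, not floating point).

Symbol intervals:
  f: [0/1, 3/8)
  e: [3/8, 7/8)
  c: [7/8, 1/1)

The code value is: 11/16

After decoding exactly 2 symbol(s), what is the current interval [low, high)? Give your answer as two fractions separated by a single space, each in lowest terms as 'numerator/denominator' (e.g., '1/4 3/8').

Answer: 9/16 13/16

Derivation:
Step 1: interval [0/1, 1/1), width = 1/1 - 0/1 = 1/1
  'f': [0/1 + 1/1*0/1, 0/1 + 1/1*3/8) = [0/1, 3/8)
  'e': [0/1 + 1/1*3/8, 0/1 + 1/1*7/8) = [3/8, 7/8) <- contains code 11/16
  'c': [0/1 + 1/1*7/8, 0/1 + 1/1*1/1) = [7/8, 1/1)
  emit 'e', narrow to [3/8, 7/8)
Step 2: interval [3/8, 7/8), width = 7/8 - 3/8 = 1/2
  'f': [3/8 + 1/2*0/1, 3/8 + 1/2*3/8) = [3/8, 9/16)
  'e': [3/8 + 1/2*3/8, 3/8 + 1/2*7/8) = [9/16, 13/16) <- contains code 11/16
  'c': [3/8 + 1/2*7/8, 3/8 + 1/2*1/1) = [13/16, 7/8)
  emit 'e', narrow to [9/16, 13/16)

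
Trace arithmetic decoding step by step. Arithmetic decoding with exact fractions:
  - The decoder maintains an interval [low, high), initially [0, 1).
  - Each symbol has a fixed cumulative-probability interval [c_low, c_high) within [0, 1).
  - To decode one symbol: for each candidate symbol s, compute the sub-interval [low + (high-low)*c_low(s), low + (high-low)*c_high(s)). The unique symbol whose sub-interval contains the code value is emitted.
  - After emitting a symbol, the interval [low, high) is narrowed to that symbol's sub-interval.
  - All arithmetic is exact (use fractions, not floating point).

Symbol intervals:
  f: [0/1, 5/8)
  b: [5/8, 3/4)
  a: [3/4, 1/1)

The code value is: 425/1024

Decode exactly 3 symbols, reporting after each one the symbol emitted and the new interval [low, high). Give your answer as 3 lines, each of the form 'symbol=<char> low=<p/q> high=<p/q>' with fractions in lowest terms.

Step 1: interval [0/1, 1/1), width = 1/1 - 0/1 = 1/1
  'f': [0/1 + 1/1*0/1, 0/1 + 1/1*5/8) = [0/1, 5/8) <- contains code 425/1024
  'b': [0/1 + 1/1*5/8, 0/1 + 1/1*3/4) = [5/8, 3/4)
  'a': [0/1 + 1/1*3/4, 0/1 + 1/1*1/1) = [3/4, 1/1)
  emit 'f', narrow to [0/1, 5/8)
Step 2: interval [0/1, 5/8), width = 5/8 - 0/1 = 5/8
  'f': [0/1 + 5/8*0/1, 0/1 + 5/8*5/8) = [0/1, 25/64)
  'b': [0/1 + 5/8*5/8, 0/1 + 5/8*3/4) = [25/64, 15/32) <- contains code 425/1024
  'a': [0/1 + 5/8*3/4, 0/1 + 5/8*1/1) = [15/32, 5/8)
  emit 'b', narrow to [25/64, 15/32)
Step 3: interval [25/64, 15/32), width = 15/32 - 25/64 = 5/64
  'f': [25/64 + 5/64*0/1, 25/64 + 5/64*5/8) = [25/64, 225/512) <- contains code 425/1024
  'b': [25/64 + 5/64*5/8, 25/64 + 5/64*3/4) = [225/512, 115/256)
  'a': [25/64 + 5/64*3/4, 25/64 + 5/64*1/1) = [115/256, 15/32)
  emit 'f', narrow to [25/64, 225/512)

Answer: symbol=f low=0/1 high=5/8
symbol=b low=25/64 high=15/32
symbol=f low=25/64 high=225/512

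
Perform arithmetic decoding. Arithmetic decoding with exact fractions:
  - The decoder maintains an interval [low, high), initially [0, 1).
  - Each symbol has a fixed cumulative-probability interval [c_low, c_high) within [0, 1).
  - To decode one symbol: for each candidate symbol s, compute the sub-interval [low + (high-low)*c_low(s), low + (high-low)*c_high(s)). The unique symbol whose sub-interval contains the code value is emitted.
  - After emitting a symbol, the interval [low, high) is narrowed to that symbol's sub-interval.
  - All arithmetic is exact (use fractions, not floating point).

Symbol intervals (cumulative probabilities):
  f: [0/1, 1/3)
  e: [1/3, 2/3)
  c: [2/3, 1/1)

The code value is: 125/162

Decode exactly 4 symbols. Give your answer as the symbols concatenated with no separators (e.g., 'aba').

Step 1: interval [0/1, 1/1), width = 1/1 - 0/1 = 1/1
  'f': [0/1 + 1/1*0/1, 0/1 + 1/1*1/3) = [0/1, 1/3)
  'e': [0/1 + 1/1*1/3, 0/1 + 1/1*2/3) = [1/3, 2/3)
  'c': [0/1 + 1/1*2/3, 0/1 + 1/1*1/1) = [2/3, 1/1) <- contains code 125/162
  emit 'c', narrow to [2/3, 1/1)
Step 2: interval [2/3, 1/1), width = 1/1 - 2/3 = 1/3
  'f': [2/3 + 1/3*0/1, 2/3 + 1/3*1/3) = [2/3, 7/9) <- contains code 125/162
  'e': [2/3 + 1/3*1/3, 2/3 + 1/3*2/3) = [7/9, 8/9)
  'c': [2/3 + 1/3*2/3, 2/3 + 1/3*1/1) = [8/9, 1/1)
  emit 'f', narrow to [2/3, 7/9)
Step 3: interval [2/3, 7/9), width = 7/9 - 2/3 = 1/9
  'f': [2/3 + 1/9*0/1, 2/3 + 1/9*1/3) = [2/3, 19/27)
  'e': [2/3 + 1/9*1/3, 2/3 + 1/9*2/3) = [19/27, 20/27)
  'c': [2/3 + 1/9*2/3, 2/3 + 1/9*1/1) = [20/27, 7/9) <- contains code 125/162
  emit 'c', narrow to [20/27, 7/9)
Step 4: interval [20/27, 7/9), width = 7/9 - 20/27 = 1/27
  'f': [20/27 + 1/27*0/1, 20/27 + 1/27*1/3) = [20/27, 61/81)
  'e': [20/27 + 1/27*1/3, 20/27 + 1/27*2/3) = [61/81, 62/81)
  'c': [20/27 + 1/27*2/3, 20/27 + 1/27*1/1) = [62/81, 7/9) <- contains code 125/162
  emit 'c', narrow to [62/81, 7/9)

Answer: cfcc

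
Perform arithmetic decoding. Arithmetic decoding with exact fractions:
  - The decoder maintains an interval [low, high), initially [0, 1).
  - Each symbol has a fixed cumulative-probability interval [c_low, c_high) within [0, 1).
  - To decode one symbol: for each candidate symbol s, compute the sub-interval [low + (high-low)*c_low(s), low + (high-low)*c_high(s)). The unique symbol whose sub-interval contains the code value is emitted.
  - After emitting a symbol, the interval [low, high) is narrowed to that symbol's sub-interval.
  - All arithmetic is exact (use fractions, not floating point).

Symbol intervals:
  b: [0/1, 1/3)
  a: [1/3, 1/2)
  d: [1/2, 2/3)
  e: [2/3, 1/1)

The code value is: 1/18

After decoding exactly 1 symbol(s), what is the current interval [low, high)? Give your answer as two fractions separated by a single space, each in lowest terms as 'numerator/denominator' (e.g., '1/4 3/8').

Answer: 0/1 1/3

Derivation:
Step 1: interval [0/1, 1/1), width = 1/1 - 0/1 = 1/1
  'b': [0/1 + 1/1*0/1, 0/1 + 1/1*1/3) = [0/1, 1/3) <- contains code 1/18
  'a': [0/1 + 1/1*1/3, 0/1 + 1/1*1/2) = [1/3, 1/2)
  'd': [0/1 + 1/1*1/2, 0/1 + 1/1*2/3) = [1/2, 2/3)
  'e': [0/1 + 1/1*2/3, 0/1 + 1/1*1/1) = [2/3, 1/1)
  emit 'b', narrow to [0/1, 1/3)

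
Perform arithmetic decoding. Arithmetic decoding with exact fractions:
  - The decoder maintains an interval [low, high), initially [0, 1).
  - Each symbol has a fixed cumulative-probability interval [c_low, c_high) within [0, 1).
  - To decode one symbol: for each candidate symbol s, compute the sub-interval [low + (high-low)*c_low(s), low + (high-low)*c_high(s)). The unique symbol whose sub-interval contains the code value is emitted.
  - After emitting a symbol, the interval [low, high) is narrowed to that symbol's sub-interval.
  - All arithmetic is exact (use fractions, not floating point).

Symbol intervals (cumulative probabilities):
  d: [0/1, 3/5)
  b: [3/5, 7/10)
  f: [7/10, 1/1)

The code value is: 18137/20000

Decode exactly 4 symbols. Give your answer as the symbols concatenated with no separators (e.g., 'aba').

Step 1: interval [0/1, 1/1), width = 1/1 - 0/1 = 1/1
  'd': [0/1 + 1/1*0/1, 0/1 + 1/1*3/5) = [0/1, 3/5)
  'b': [0/1 + 1/1*3/5, 0/1 + 1/1*7/10) = [3/5, 7/10)
  'f': [0/1 + 1/1*7/10, 0/1 + 1/1*1/1) = [7/10, 1/1) <- contains code 18137/20000
  emit 'f', narrow to [7/10, 1/1)
Step 2: interval [7/10, 1/1), width = 1/1 - 7/10 = 3/10
  'd': [7/10 + 3/10*0/1, 7/10 + 3/10*3/5) = [7/10, 22/25)
  'b': [7/10 + 3/10*3/5, 7/10 + 3/10*7/10) = [22/25, 91/100) <- contains code 18137/20000
  'f': [7/10 + 3/10*7/10, 7/10 + 3/10*1/1) = [91/100, 1/1)
  emit 'b', narrow to [22/25, 91/100)
Step 3: interval [22/25, 91/100), width = 91/100 - 22/25 = 3/100
  'd': [22/25 + 3/100*0/1, 22/25 + 3/100*3/5) = [22/25, 449/500)
  'b': [22/25 + 3/100*3/5, 22/25 + 3/100*7/10) = [449/500, 901/1000)
  'f': [22/25 + 3/100*7/10, 22/25 + 3/100*1/1) = [901/1000, 91/100) <- contains code 18137/20000
  emit 'f', narrow to [901/1000, 91/100)
Step 4: interval [901/1000, 91/100), width = 91/100 - 901/1000 = 9/1000
  'd': [901/1000 + 9/1000*0/1, 901/1000 + 9/1000*3/5) = [901/1000, 1133/1250)
  'b': [901/1000 + 9/1000*3/5, 901/1000 + 9/1000*7/10) = [1133/1250, 9073/10000) <- contains code 18137/20000
  'f': [901/1000 + 9/1000*7/10, 901/1000 + 9/1000*1/1) = [9073/10000, 91/100)
  emit 'b', narrow to [1133/1250, 9073/10000)

Answer: fbfb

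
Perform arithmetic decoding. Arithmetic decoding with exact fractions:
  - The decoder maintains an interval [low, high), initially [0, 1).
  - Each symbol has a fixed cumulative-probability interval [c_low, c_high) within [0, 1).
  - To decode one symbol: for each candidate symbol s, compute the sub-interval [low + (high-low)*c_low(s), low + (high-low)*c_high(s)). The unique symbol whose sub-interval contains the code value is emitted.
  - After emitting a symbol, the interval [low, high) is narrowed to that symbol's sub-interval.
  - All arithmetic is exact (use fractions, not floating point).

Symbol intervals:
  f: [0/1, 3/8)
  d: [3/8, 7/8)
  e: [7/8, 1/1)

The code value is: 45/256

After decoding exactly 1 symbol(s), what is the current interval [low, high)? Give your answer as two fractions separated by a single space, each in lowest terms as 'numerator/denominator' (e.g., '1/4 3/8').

Step 1: interval [0/1, 1/1), width = 1/1 - 0/1 = 1/1
  'f': [0/1 + 1/1*0/1, 0/1 + 1/1*3/8) = [0/1, 3/8) <- contains code 45/256
  'd': [0/1 + 1/1*3/8, 0/1 + 1/1*7/8) = [3/8, 7/8)
  'e': [0/1 + 1/1*7/8, 0/1 + 1/1*1/1) = [7/8, 1/1)
  emit 'f', narrow to [0/1, 3/8)

Answer: 0/1 3/8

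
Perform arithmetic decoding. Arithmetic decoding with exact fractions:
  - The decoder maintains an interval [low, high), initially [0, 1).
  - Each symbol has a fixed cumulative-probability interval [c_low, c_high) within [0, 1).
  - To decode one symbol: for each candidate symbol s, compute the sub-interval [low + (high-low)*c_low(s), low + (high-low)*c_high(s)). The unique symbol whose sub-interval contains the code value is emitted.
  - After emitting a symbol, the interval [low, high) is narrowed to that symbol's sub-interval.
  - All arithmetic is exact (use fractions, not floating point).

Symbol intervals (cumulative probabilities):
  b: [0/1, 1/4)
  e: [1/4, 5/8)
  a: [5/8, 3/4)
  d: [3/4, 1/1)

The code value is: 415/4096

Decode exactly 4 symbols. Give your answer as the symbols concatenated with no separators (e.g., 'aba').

Step 1: interval [0/1, 1/1), width = 1/1 - 0/1 = 1/1
  'b': [0/1 + 1/1*0/1, 0/1 + 1/1*1/4) = [0/1, 1/4) <- contains code 415/4096
  'e': [0/1 + 1/1*1/4, 0/1 + 1/1*5/8) = [1/4, 5/8)
  'a': [0/1 + 1/1*5/8, 0/1 + 1/1*3/4) = [5/8, 3/4)
  'd': [0/1 + 1/1*3/4, 0/1 + 1/1*1/1) = [3/4, 1/1)
  emit 'b', narrow to [0/1, 1/4)
Step 2: interval [0/1, 1/4), width = 1/4 - 0/1 = 1/4
  'b': [0/1 + 1/4*0/1, 0/1 + 1/4*1/4) = [0/1, 1/16)
  'e': [0/1 + 1/4*1/4, 0/1 + 1/4*5/8) = [1/16, 5/32) <- contains code 415/4096
  'a': [0/1 + 1/4*5/8, 0/1 + 1/4*3/4) = [5/32, 3/16)
  'd': [0/1 + 1/4*3/4, 0/1 + 1/4*1/1) = [3/16, 1/4)
  emit 'e', narrow to [1/16, 5/32)
Step 3: interval [1/16, 5/32), width = 5/32 - 1/16 = 3/32
  'b': [1/16 + 3/32*0/1, 1/16 + 3/32*1/4) = [1/16, 11/128)
  'e': [1/16 + 3/32*1/4, 1/16 + 3/32*5/8) = [11/128, 31/256) <- contains code 415/4096
  'a': [1/16 + 3/32*5/8, 1/16 + 3/32*3/4) = [31/256, 17/128)
  'd': [1/16 + 3/32*3/4, 1/16 + 3/32*1/1) = [17/128, 5/32)
  emit 'e', narrow to [11/128, 31/256)
Step 4: interval [11/128, 31/256), width = 31/256 - 11/128 = 9/256
  'b': [11/128 + 9/256*0/1, 11/128 + 9/256*1/4) = [11/128, 97/1024)
  'e': [11/128 + 9/256*1/4, 11/128 + 9/256*5/8) = [97/1024, 221/2048) <- contains code 415/4096
  'a': [11/128 + 9/256*5/8, 11/128 + 9/256*3/4) = [221/2048, 115/1024)
  'd': [11/128 + 9/256*3/4, 11/128 + 9/256*1/1) = [115/1024, 31/256)
  emit 'e', narrow to [97/1024, 221/2048)

Answer: beee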